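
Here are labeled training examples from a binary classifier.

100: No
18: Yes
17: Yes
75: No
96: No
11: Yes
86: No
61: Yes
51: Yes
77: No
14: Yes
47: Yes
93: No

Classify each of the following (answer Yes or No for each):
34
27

Yes, Yes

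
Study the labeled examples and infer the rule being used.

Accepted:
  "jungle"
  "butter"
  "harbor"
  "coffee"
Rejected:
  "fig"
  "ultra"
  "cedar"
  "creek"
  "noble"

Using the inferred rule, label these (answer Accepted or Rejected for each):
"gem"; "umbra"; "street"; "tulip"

Rejected, Rejected, Accepted, Rejected

The classifier is using: even length.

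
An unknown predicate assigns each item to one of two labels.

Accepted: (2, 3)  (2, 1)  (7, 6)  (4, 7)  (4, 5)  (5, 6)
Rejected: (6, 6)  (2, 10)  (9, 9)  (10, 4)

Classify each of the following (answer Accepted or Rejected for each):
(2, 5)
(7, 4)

Comparing the two groups points to one rule — sum is odd.

Accepted, Accepted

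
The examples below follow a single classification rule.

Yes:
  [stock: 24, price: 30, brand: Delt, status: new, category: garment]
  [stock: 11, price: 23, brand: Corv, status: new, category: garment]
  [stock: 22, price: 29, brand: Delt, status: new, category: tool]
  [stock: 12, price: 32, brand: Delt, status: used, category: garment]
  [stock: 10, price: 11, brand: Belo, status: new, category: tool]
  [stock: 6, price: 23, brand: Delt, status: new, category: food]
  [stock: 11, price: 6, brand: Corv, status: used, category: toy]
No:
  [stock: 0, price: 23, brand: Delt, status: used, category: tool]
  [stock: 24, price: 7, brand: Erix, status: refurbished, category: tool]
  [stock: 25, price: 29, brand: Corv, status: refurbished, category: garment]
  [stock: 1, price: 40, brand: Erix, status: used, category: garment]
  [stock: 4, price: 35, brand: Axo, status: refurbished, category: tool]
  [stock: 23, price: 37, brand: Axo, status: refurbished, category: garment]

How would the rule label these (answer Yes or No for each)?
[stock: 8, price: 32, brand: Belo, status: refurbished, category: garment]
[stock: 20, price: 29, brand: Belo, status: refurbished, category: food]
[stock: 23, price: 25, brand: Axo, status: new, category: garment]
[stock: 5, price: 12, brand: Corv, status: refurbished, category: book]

All 'Yes' examples share one property — status is not refurbished AND stock ≥ 4 — and every 'No' example lacks it.

No, No, Yes, No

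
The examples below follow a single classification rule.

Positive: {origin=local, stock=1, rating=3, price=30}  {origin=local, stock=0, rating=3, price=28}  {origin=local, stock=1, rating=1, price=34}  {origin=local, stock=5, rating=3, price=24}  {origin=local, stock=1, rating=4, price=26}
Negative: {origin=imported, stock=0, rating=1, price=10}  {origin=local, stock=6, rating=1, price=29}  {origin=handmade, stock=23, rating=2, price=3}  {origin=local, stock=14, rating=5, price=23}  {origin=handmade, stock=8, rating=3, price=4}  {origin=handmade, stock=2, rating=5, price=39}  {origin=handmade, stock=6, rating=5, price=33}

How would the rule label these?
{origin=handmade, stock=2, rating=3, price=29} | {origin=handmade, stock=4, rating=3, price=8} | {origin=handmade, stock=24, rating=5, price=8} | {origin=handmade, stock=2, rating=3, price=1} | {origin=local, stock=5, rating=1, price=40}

Negative, Negative, Negative, Negative, Positive

The common property of the 'Positive' items is: origin is local AND stock ≤ 5. No 'Negative' item has it.
{origin=handmade, stock=2, rating=3, price=29}: Negative (origin is handmade, stock = 2).
{origin=handmade, stock=4, rating=3, price=8}: Negative (origin is handmade, stock = 4).
{origin=handmade, stock=24, rating=5, price=8}: Negative (origin is handmade, stock = 24).
{origin=handmade, stock=2, rating=3, price=1}: Negative (origin is handmade, stock = 2).
{origin=local, stock=5, rating=1, price=40}: Positive (origin is local, stock = 5).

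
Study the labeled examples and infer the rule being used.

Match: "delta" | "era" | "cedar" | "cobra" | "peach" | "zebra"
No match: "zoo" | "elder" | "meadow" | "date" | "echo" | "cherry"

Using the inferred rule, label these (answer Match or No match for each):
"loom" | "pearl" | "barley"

No match, Match, No match

The classifier is using: odd length AND contains 'a'.
No match: "loom", since length 4, no 'a'. Match: "pearl", since length 5, has 'a'. No match: "barley", since length 6, has 'a'.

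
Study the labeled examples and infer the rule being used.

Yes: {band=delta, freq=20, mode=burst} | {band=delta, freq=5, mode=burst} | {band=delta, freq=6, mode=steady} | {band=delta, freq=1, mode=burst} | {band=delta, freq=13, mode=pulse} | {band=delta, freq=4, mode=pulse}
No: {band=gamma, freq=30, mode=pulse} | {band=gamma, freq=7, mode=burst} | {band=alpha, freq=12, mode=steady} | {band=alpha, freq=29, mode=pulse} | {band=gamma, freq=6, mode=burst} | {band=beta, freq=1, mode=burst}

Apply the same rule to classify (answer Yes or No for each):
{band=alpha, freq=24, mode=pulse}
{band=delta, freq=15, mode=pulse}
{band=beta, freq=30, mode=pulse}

No, Yes, No

The classifier is using: band is delta.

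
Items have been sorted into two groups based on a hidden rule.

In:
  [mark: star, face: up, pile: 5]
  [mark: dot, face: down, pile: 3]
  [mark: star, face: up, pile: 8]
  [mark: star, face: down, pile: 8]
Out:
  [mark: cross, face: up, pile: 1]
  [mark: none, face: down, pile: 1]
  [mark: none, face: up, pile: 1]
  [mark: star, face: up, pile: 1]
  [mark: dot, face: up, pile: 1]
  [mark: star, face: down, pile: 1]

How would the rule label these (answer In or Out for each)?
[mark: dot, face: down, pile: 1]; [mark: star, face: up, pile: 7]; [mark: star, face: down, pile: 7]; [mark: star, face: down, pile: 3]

The classifier is using: pile ≥ 3.
[mark: dot, face: down, pile: 1]: pile = 1 — doesn't qualify, so Out.
[mark: star, face: up, pile: 7]: pile = 7 — has this property, so In.
[mark: star, face: down, pile: 7]: pile = 7 — has this property, so In.
[mark: star, face: down, pile: 3]: pile = 3 — has this property, so In.

Out, In, In, In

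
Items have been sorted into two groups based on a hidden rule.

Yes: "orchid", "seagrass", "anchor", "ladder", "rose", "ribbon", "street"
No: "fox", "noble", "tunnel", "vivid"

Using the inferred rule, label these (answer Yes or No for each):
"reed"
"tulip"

Yes, No

The simplest hypothesis consistent with all the labels is: contains 'r'.
"reed" — has 'r', hence Yes. "tulip" — no 'r', hence No.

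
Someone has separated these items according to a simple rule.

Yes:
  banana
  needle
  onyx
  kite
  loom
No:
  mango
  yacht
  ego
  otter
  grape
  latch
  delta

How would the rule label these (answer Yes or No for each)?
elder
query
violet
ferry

The distinguishing property — even length — holds for all the 'Yes' cases and none of the 'No' cases.
elder: length 5 — does not pass, so No.
query: length 5 — does not pass, so No.
violet: length 6 — checks out, so Yes.
ferry: length 5 — does not pass, so No.

No, No, Yes, No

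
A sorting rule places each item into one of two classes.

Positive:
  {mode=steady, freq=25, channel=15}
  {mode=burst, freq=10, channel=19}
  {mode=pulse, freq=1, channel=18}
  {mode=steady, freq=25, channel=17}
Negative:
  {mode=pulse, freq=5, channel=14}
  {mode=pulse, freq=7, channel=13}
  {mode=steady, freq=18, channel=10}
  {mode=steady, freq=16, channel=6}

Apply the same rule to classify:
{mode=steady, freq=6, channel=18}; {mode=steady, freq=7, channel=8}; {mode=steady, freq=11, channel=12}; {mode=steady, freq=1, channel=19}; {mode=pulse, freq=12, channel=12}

Positive, Negative, Negative, Positive, Negative

The rule appears to be: channel ≥ 15.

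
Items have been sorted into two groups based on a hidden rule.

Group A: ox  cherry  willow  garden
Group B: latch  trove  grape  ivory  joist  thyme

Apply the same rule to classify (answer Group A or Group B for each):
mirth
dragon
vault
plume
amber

Group B, Group A, Group B, Group B, Group B

The distinguishing property — even length — holds for all the 'Group A' cases and none of the 'Group B' cases.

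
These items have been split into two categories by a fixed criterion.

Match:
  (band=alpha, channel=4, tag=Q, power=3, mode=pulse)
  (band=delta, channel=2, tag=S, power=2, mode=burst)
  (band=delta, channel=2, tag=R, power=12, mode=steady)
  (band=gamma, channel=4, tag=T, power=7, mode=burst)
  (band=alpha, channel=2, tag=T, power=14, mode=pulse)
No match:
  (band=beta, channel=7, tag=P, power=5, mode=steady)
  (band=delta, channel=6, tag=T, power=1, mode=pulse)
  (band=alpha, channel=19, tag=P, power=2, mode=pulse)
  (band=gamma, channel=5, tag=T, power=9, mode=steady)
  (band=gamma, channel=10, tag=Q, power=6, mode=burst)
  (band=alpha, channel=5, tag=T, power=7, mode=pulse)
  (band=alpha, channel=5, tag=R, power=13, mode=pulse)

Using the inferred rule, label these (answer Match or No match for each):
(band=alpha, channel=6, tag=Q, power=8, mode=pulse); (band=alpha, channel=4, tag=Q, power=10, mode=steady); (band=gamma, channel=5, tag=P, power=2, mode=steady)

No match, Match, No match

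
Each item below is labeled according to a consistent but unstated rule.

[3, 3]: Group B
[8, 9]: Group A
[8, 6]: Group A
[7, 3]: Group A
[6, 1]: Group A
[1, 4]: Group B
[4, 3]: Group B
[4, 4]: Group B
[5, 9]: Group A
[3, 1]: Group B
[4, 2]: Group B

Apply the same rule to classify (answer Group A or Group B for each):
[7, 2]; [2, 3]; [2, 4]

Group A, Group B, Group B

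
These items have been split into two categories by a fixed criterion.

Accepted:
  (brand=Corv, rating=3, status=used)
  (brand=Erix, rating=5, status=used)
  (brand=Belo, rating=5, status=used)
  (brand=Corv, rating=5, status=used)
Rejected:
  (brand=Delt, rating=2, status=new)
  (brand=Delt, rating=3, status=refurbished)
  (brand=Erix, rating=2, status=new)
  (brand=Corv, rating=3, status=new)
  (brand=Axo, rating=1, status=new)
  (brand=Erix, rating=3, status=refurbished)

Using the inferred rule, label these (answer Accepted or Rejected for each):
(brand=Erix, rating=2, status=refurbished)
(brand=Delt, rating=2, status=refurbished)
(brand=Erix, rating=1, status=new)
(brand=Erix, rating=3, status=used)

Rejected, Rejected, Rejected, Accepted

All 'Accepted' examples share one property — status is used — and every 'Rejected' example lacks it.
(brand=Erix, rating=2, status=refurbished) → status is refurbished → Rejected.
(brand=Delt, rating=2, status=refurbished) → status is refurbished → Rejected.
(brand=Erix, rating=1, status=new) → status is new → Rejected.
(brand=Erix, rating=3, status=used) → status is used → Accepted.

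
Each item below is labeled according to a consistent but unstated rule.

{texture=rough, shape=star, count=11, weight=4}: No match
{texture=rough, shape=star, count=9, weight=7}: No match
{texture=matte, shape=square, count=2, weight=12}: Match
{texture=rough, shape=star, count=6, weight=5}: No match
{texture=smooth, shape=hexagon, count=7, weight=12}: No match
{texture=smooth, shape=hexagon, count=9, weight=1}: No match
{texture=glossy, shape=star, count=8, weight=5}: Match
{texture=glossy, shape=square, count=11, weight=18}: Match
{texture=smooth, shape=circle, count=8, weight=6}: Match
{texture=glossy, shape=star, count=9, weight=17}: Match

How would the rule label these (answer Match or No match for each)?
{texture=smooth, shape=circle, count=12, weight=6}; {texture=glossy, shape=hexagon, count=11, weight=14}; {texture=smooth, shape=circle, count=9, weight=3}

The simplest hypothesis consistent with all the labels is: shape is not hexagon AND texture is not rough.
{texture=smooth, shape=circle, count=12, weight=6}: Match (shape is circle, texture is smooth). {texture=glossy, shape=hexagon, count=11, weight=14}: No match (shape is hexagon, texture is glossy). {texture=smooth, shape=circle, count=9, weight=3}: Match (shape is circle, texture is smooth).

Match, No match, Match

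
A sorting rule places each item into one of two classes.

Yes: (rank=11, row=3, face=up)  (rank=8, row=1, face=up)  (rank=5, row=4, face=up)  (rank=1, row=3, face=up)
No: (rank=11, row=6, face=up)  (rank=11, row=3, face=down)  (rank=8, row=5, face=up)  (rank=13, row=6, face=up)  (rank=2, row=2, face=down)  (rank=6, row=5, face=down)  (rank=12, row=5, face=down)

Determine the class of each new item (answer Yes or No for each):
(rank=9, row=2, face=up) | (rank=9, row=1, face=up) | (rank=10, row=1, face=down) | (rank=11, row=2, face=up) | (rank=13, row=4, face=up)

One predicate separates the groups cleanly: face is up AND row ≤ 4.
(rank=9, row=2, face=up): face is up, row = 2 — qualifies, so Yes.
(rank=9, row=1, face=up): face is up, row = 1 — qualifies, so Yes.
(rank=10, row=1, face=down): face is down, row = 1 — doesn't qualify, so No.
(rank=11, row=2, face=up): face is up, row = 2 — qualifies, so Yes.
(rank=13, row=4, face=up): face is up, row = 4 — qualifies, so Yes.

Yes, Yes, No, Yes, Yes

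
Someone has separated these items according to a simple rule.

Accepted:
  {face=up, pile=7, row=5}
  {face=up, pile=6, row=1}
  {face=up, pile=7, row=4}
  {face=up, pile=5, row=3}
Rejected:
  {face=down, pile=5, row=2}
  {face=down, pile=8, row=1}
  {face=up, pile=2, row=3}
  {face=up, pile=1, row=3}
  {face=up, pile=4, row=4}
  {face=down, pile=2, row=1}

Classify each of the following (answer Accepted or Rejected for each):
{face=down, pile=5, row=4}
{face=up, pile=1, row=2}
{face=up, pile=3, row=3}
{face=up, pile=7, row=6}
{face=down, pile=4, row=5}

Rejected, Rejected, Rejected, Accepted, Rejected

The classifier is using: face is up AND pile ≥ 5.
{face=down, pile=5, row=4} — face is down, pile = 5, hence Rejected. {face=up, pile=1, row=2} — face is up, pile = 1, hence Rejected. {face=up, pile=3, row=3} — face is up, pile = 3, hence Rejected. {face=up, pile=7, row=6} — face is up, pile = 7, hence Accepted. {face=down, pile=4, row=5} — face is down, pile = 4, hence Rejected.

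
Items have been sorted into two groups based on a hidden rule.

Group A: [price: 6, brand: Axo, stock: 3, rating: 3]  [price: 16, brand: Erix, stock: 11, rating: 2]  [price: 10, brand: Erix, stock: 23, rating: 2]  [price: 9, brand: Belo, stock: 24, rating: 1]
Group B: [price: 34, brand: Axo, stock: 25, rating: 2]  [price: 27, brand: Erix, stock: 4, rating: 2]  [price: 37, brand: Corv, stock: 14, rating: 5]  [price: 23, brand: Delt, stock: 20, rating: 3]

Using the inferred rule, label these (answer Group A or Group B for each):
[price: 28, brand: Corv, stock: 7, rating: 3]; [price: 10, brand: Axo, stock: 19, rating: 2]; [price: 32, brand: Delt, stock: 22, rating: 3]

Group B, Group A, Group B

'Group A' ⟺ price ≤ 16.
[price: 28, brand: Corv, stock: 7, rating: 3] — price = 28, hence Group B.
[price: 10, brand: Axo, stock: 19, rating: 2] — price = 10, hence Group A.
[price: 32, brand: Delt, stock: 22, rating: 3] — price = 32, hence Group B.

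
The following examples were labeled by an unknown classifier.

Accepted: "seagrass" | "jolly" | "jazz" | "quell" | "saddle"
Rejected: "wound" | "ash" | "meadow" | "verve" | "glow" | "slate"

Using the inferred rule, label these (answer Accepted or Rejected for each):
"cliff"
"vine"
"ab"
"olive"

Accepted, Rejected, Rejected, Rejected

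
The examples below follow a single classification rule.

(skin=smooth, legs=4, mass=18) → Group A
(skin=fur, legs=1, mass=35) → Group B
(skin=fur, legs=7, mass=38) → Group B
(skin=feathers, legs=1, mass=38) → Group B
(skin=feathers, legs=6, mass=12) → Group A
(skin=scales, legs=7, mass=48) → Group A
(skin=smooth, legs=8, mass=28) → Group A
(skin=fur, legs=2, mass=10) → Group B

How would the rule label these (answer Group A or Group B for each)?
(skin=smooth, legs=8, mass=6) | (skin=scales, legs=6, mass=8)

The classifier is using: mass ≠ 38 AND legs ≥ 4.

Group A, Group A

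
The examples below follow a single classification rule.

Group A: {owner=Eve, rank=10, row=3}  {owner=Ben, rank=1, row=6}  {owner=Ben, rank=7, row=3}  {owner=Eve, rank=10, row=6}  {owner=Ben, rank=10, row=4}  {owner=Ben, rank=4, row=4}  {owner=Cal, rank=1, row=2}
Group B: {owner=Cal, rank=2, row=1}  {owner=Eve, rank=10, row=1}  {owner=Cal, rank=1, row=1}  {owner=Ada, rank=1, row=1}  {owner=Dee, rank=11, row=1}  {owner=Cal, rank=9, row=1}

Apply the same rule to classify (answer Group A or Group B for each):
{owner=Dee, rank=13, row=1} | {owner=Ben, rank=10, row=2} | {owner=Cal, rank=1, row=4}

Group B, Group A, Group A

The distinguishing property — row ≥ 2 — holds for all the 'Group A' cases and none of the 'Group B' cases.
Group B: {owner=Dee, rank=13, row=1}, since row = 1. Group A: {owner=Ben, rank=10, row=2}, since row = 2. Group A: {owner=Cal, rank=1, row=4}, since row = 4.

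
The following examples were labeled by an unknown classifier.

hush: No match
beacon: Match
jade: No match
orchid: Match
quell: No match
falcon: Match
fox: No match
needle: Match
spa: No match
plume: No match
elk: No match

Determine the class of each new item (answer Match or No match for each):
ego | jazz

No match, No match

All 'Match' examples share one property — length 6 — and every 'No match' example lacks it.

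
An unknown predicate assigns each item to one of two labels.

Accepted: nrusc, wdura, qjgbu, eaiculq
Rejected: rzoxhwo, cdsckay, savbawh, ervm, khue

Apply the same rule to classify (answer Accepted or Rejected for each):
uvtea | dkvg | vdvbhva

Accepted, Rejected, Rejected

The pattern is that an item is 'Accepted' exactly when: odd length AND contains 'u'.
uvtea → length 5, has 'u' → Accepted.
dkvg → length 4, no 'u' → Rejected.
vdvbhva → length 7, no 'u' → Rejected.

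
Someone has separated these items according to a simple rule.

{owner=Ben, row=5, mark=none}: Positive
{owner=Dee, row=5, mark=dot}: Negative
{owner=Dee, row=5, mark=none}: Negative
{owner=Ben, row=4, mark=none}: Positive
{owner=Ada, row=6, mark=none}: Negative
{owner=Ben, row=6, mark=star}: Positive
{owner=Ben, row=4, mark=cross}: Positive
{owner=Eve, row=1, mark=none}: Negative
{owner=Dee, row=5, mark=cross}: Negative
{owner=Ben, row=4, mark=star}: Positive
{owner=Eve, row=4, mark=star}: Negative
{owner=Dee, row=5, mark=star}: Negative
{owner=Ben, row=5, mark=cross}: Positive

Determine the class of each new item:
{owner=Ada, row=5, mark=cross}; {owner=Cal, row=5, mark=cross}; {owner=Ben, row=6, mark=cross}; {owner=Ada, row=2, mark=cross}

The distinguishing property — owner is Ben — holds for all the 'Positive' cases and none of the 'Negative' cases.
{owner=Ada, row=5, mark=cross}: Negative (owner is Ada). {owner=Cal, row=5, mark=cross}: Negative (owner is Cal). {owner=Ben, row=6, mark=cross}: Positive (owner is Ben). {owner=Ada, row=2, mark=cross}: Negative (owner is Ada).

Negative, Negative, Positive, Negative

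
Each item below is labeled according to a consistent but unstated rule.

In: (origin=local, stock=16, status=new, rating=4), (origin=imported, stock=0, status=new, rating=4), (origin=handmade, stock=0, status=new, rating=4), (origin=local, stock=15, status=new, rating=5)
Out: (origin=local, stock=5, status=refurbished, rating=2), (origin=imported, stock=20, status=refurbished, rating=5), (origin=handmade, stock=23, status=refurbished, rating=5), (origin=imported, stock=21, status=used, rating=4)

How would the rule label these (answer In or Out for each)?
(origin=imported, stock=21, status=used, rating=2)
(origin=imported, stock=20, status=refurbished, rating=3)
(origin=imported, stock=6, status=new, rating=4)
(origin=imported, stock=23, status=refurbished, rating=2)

Out, Out, In, Out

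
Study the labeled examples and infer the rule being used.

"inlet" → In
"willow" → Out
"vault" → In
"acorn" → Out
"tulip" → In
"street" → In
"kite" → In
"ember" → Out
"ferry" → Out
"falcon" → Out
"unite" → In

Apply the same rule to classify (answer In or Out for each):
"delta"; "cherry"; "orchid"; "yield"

The common property of the 'In' items is: contains 't'. No 'Out' item has it.

In, Out, Out, Out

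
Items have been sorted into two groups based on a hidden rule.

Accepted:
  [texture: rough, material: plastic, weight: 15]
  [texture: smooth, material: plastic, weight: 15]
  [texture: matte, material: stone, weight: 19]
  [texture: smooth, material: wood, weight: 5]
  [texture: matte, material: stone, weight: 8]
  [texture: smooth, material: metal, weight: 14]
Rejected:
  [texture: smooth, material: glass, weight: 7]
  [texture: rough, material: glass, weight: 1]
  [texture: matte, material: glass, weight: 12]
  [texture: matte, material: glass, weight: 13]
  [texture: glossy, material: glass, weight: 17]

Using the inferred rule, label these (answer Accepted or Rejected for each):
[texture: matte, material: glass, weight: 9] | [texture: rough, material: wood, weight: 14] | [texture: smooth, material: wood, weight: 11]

Rejected, Accepted, Accepted

Every 'Accepted' example satisfies: material is not glass. None of the 'Rejected' examples do.
[texture: matte, material: glass, weight: 9] — material is glass, hence Rejected.
[texture: rough, material: wood, weight: 14] — material is wood, hence Accepted.
[texture: smooth, material: wood, weight: 11] — material is wood, hence Accepted.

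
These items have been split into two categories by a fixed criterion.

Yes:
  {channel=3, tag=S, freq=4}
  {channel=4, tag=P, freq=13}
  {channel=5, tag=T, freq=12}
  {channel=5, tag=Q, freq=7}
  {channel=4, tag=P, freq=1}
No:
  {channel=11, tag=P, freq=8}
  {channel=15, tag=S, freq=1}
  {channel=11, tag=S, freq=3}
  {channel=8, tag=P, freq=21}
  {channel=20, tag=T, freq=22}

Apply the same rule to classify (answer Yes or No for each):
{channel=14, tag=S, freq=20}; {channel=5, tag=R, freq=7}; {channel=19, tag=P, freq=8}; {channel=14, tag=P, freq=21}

The simplest hypothesis consistent with all the labels is: channel ≤ 5.

No, Yes, No, No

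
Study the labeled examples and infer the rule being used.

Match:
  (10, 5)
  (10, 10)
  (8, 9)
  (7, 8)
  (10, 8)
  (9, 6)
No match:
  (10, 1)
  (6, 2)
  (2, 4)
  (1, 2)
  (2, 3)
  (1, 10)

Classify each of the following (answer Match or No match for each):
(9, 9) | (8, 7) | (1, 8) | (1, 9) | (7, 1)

The distinguishing property — sum ≥ 15 — holds for all the 'Match' cases and none of the 'No match' cases.

Match, Match, No match, No match, No match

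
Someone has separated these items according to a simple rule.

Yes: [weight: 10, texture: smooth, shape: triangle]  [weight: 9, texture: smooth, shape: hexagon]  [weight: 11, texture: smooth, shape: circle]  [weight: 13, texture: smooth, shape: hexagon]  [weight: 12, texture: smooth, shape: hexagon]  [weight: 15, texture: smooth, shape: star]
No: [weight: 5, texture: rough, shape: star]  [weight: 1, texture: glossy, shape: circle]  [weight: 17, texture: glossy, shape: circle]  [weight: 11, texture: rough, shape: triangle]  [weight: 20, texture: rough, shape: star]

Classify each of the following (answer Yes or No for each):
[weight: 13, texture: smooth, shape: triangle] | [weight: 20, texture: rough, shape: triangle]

Yes, No

The distinguishing property — texture is smooth — holds for all the 'Yes' cases and none of the 'No' cases.
[weight: 13, texture: smooth, shape: triangle] — texture is smooth, hence Yes. [weight: 20, texture: rough, shape: triangle] — texture is rough, hence No.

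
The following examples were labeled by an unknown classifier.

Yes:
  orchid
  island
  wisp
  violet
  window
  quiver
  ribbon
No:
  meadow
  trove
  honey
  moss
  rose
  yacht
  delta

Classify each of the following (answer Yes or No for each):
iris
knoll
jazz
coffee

Yes, No, No, No

The pattern is that an item is 'Yes' exactly when: contains 'i'.
iris: Yes (has 'i'). knoll: No (no 'i'). jazz: No (no 'i'). coffee: No (no 'i').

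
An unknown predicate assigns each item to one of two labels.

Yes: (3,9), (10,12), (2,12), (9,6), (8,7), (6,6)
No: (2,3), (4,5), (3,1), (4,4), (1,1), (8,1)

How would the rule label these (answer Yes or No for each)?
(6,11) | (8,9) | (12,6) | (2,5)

Every 'Yes' example satisfies: sum ≥ 12. None of the 'No' examples do.

Yes, Yes, Yes, No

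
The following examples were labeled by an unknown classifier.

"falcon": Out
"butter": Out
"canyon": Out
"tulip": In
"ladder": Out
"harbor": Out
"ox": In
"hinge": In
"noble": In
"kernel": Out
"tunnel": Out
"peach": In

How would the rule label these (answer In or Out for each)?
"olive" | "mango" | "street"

In, In, Out

Every 'In' example satisfies: length ≤ 5. None of the 'Out' examples do.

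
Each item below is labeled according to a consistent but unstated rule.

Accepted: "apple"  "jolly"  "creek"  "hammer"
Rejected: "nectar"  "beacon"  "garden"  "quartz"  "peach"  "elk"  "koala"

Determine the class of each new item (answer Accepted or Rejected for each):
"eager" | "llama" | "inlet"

The distinguishing property — has a double letter — holds for all the 'Accepted' cases and none of the 'Rejected' cases.

Rejected, Accepted, Rejected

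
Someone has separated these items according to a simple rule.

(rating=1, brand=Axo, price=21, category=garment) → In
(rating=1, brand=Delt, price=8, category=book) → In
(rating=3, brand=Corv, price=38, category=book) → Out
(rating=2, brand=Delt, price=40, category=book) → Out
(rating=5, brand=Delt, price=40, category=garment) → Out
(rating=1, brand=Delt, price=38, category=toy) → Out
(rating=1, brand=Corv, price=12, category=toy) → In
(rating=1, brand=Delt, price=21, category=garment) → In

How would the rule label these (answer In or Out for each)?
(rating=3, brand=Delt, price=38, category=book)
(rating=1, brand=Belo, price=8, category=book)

Out, In

The pattern is that an item is 'In' exactly when: price ≤ 21.
(rating=3, brand=Delt, price=38, category=book) — price = 38, hence Out. (rating=1, brand=Belo, price=8, category=book) — price = 8, hence In.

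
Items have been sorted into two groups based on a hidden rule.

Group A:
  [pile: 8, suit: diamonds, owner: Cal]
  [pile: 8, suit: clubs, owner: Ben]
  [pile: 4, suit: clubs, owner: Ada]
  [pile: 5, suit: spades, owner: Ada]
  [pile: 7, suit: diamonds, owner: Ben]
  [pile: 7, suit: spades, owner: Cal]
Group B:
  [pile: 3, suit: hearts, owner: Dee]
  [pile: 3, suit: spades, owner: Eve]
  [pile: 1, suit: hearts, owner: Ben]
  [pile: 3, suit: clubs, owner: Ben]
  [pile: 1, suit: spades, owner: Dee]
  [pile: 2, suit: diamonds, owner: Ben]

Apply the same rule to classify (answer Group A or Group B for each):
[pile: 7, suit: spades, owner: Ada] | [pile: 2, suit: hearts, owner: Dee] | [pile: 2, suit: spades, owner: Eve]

The pattern is that an item is 'Group A' exactly when: pile ≥ 4.
Group A: [pile: 7, suit: spades, owner: Ada], since pile = 7. Group B: [pile: 2, suit: hearts, owner: Dee], since pile = 2. Group B: [pile: 2, suit: spades, owner: Eve], since pile = 2.

Group A, Group B, Group B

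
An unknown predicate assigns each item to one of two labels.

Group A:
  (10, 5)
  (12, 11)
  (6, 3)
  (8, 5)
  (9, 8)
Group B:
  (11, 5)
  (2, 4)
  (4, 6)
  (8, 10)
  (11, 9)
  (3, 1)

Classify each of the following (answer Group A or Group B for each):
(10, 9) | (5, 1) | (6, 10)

Rule: sum is odd. This holds for each 'Group A' example and fails for each 'Group B' one.
(10, 9) — 10+9 = 19, hence Group A. (5, 1) — 5+1 = 6, hence Group B. (6, 10) — 6+10 = 16, hence Group B.

Group A, Group B, Group B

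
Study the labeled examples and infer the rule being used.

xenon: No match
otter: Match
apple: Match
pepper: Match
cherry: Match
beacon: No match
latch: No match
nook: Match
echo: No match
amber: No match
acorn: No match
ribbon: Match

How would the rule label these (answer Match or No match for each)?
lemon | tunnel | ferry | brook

No match, Match, Match, Match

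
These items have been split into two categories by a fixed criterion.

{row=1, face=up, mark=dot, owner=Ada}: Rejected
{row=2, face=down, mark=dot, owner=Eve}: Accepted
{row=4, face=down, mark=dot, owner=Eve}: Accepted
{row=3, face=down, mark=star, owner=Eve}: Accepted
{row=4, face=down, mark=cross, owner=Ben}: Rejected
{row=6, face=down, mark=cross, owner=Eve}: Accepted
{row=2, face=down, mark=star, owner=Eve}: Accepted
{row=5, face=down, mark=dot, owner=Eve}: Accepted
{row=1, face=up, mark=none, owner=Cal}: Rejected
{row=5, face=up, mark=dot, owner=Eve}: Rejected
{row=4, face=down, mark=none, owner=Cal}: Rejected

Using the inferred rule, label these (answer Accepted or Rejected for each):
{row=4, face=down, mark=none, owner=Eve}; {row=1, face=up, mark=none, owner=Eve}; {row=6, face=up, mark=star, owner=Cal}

Every 'Accepted' example satisfies: face is down AND owner is Eve. None of the 'Rejected' examples do.
{row=4, face=down, mark=none, owner=Eve}: face is down, owner is Eve, satisfies this → Accepted. {row=1, face=up, mark=none, owner=Eve}: face is up, owner is Eve, doesn't qualify → Rejected. {row=6, face=up, mark=star, owner=Cal}: face is up, owner is Cal, doesn't qualify → Rejected.

Accepted, Rejected, Rejected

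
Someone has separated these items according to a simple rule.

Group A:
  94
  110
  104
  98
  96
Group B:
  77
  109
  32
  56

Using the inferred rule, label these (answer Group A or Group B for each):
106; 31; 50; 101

Group A, Group B, Group B, Group B

The simplest hypothesis consistent with all the labels is: even AND at least 77.
106 → 106 is even, 106 ≥ 77 → Group A. 31 → 31 is odd, 31 < 77 → Group B. 50 → 50 is even, 50 < 77 → Group B. 101 → 101 is odd, 101 ≥ 77 → Group B.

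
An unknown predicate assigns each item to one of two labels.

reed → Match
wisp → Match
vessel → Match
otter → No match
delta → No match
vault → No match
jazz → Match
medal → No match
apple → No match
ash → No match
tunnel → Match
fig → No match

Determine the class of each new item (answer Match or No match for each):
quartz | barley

Match, Match

Comparing the two groups points to one rule — even length.
quartz: Match (length 6). barley: Match (length 6).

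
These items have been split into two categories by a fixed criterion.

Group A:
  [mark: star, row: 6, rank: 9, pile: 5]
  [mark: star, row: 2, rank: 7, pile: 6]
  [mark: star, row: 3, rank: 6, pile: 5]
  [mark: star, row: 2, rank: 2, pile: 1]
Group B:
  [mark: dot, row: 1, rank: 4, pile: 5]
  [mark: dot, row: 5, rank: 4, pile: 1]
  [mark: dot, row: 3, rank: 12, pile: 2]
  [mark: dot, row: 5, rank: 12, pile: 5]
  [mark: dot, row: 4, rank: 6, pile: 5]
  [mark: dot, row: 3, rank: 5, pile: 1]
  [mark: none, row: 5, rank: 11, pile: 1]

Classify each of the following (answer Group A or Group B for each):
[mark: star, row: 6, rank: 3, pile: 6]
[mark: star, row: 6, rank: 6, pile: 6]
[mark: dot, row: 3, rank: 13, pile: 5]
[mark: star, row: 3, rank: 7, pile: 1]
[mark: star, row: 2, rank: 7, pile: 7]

Group A, Group A, Group B, Group A, Group A

The rule appears to be: mark is star.
Group A: [mark: star, row: 6, rank: 3, pile: 6], since mark is star.
Group A: [mark: star, row: 6, rank: 6, pile: 6], since mark is star.
Group B: [mark: dot, row: 3, rank: 13, pile: 5], since mark is dot.
Group A: [mark: star, row: 3, rank: 7, pile: 1], since mark is star.
Group A: [mark: star, row: 2, rank: 7, pile: 7], since mark is star.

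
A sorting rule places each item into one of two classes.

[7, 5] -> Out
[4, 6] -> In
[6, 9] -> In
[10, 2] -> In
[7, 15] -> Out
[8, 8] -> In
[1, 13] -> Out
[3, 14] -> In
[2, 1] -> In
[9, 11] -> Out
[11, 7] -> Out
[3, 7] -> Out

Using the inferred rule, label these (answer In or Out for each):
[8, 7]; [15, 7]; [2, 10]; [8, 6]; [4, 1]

In, Out, In, In, In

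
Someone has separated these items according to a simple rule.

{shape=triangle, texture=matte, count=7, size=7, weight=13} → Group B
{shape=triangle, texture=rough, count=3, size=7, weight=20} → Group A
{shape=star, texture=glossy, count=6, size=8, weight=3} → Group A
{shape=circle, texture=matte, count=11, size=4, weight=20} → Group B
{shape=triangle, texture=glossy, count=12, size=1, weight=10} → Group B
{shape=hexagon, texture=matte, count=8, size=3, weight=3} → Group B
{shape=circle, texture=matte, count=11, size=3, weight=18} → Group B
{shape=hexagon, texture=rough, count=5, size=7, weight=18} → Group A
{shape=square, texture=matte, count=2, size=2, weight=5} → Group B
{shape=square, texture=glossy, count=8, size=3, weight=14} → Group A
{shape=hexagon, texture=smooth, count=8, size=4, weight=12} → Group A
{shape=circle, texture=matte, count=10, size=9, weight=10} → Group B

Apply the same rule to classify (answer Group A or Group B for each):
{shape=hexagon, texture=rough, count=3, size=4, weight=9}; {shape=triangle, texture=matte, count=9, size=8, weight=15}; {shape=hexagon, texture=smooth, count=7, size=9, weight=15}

The common property of the 'Group A' items is: texture is not matte AND size ≥ 2. No 'Group B' item has it.
{shape=hexagon, texture=rough, count=3, size=4, weight=9}: texture is rough, size = 4 — checks out, so Group A. {shape=triangle, texture=matte, count=9, size=8, weight=15}: texture is matte, size = 8 — does not fit, so Group B. {shape=hexagon, texture=smooth, count=7, size=9, weight=15}: texture is smooth, size = 9 — checks out, so Group A.

Group A, Group B, Group A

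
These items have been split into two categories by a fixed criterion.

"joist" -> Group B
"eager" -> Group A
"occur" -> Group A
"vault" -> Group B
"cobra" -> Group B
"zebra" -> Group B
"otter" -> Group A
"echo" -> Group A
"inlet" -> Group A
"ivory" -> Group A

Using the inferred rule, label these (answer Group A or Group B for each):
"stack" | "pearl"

Group B, Group B

Comparing the two groups points to one rule — starts with a vowel.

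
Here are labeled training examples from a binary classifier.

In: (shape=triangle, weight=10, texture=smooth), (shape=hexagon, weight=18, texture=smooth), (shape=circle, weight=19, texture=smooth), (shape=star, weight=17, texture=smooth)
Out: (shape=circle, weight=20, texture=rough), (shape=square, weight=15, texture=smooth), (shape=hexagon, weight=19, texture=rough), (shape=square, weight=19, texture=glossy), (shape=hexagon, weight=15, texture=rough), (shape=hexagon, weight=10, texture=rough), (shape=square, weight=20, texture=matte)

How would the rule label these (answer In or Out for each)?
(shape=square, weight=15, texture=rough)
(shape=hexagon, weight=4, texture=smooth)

Every 'In' example satisfies: texture is smooth AND weight ≠ 15. None of the 'Out' examples do.

Out, In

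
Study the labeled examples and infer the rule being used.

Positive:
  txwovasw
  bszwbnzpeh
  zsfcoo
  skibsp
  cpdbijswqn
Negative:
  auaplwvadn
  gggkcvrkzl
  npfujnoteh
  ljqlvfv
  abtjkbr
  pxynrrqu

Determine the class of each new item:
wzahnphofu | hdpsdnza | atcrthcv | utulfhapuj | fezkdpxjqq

Negative, Positive, Negative, Negative, Negative

The simplest hypothesis consistent with all the labels is: contains 's'.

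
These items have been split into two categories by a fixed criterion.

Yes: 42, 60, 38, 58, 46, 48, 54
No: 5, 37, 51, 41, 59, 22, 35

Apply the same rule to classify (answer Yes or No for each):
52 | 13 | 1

Yes, No, No

The pattern is that an item is 'Yes' exactly when: even AND at least 35.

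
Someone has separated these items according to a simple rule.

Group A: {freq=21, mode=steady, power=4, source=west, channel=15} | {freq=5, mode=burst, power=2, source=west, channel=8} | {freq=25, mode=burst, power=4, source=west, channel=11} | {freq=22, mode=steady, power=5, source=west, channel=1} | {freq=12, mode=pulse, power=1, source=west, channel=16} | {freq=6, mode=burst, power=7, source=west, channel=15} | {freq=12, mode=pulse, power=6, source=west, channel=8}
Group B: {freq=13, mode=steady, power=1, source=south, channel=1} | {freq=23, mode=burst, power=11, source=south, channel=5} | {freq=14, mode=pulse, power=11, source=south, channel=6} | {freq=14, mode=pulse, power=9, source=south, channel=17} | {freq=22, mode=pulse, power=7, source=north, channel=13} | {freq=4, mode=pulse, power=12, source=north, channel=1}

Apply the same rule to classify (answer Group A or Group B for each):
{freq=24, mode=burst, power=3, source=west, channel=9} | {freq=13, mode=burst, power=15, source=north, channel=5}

Group A, Group B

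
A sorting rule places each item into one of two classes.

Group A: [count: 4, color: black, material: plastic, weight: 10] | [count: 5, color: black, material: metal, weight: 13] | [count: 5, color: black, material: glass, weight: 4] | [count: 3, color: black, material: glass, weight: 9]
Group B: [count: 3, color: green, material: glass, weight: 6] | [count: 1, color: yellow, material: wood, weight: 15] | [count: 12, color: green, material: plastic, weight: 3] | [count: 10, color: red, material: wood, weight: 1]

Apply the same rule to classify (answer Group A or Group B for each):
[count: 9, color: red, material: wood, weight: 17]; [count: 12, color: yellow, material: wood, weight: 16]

Checking candidate rules against both groups, what survives is: color is black.
[count: 9, color: red, material: wood, weight: 17] — color is red, hence Group B.
[count: 12, color: yellow, material: wood, weight: 16] — color is yellow, hence Group B.

Group B, Group B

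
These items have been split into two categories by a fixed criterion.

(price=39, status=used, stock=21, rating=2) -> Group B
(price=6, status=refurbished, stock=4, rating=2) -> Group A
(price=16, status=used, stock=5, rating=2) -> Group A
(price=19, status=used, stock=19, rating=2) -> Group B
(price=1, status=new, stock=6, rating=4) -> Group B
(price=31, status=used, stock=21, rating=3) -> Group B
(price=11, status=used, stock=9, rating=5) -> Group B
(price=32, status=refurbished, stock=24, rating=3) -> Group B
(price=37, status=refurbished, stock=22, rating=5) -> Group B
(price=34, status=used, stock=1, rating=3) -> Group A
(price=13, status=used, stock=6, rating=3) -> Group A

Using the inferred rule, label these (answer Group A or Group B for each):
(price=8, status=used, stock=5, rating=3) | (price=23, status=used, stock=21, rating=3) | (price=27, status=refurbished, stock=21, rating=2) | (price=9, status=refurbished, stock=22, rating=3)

Group A, Group B, Group B, Group B

Rule: price ≥ 6 AND stock ≤ 6. This holds for each 'Group A' example and fails for each 'Group B' one.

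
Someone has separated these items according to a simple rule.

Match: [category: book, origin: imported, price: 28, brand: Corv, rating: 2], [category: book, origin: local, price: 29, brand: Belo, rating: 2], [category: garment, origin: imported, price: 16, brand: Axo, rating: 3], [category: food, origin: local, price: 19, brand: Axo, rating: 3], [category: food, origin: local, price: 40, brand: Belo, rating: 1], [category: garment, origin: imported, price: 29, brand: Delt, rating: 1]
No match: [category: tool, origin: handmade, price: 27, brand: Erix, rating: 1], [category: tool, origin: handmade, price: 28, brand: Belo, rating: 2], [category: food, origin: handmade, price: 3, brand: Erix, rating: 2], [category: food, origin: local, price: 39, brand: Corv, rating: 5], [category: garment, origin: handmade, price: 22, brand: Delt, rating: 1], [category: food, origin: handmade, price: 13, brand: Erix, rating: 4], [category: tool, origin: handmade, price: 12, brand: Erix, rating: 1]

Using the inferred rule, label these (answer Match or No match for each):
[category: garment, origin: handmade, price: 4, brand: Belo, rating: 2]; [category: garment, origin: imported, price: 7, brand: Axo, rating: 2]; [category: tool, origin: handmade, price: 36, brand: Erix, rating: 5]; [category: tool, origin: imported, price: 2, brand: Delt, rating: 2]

The simplest hypothesis consistent with all the labels is: origin is not handmade AND rating ≤ 3.
No match: [category: garment, origin: handmade, price: 4, brand: Belo, rating: 2], since origin is handmade, rating = 2. Match: [category: garment, origin: imported, price: 7, brand: Axo, rating: 2], since origin is imported, rating = 2. No match: [category: tool, origin: handmade, price: 36, brand: Erix, rating: 5], since origin is handmade, rating = 5. Match: [category: tool, origin: imported, price: 2, brand: Delt, rating: 2], since origin is imported, rating = 2.

No match, Match, No match, Match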